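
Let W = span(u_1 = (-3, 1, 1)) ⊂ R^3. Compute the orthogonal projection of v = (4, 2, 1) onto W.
proj_W(v) = (27/11, -9/11, -9/11)

Set up U = [u_1 | ... | u_1] ∈ R^(3×1). The projector onto W = col(U) is P = U (U^T U)^(-1) U^T.
Compute U^T U =
  [11],
and U^T v = (-9).
Solve U^T U · c = U^T v for the coefficients: c = (-9/11). The projection is proj_W(v) = U c.
Check: (v - proj_W(v)) · u_1 = 0  (should be 0).
Result: proj_W(v) = (27/11, -9/11, -9/11).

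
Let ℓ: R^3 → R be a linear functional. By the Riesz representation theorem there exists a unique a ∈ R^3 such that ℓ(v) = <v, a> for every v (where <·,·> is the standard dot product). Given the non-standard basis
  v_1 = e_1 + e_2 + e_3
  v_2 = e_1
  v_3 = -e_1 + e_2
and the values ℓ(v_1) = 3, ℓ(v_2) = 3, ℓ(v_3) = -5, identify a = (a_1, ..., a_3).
a = (3, -2, 2)

Write a = (a_1, ..., a_3) in the standard basis. For each basis vector v_i, ℓ(v_i) = <v_i, a> is a linear equation in the a_j's. Collect the n equations into a matrix system V a = ℓ, where row i of V is v_i (expressed in the standard basis). Since V is invertible (lower-triangular with 1s on the diagonal, up to permutation), solve by back-substitution:
  V =
[[1, 1, 1],
 [1, 0, 0],
 [-1, 1, 0]]
  V a = (3, 3, -5)
Solving gives a = (3, -2, 2).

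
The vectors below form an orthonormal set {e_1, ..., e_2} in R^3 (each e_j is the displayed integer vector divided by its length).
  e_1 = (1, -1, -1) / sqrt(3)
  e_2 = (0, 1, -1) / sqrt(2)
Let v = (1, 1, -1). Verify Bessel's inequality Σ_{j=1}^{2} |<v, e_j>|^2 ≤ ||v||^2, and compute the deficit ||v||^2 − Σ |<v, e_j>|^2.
Σ |<v, e_j>|^2 = 7/3; ||v||^2 = 3; deficit = 2/3

Write each e_j = u_j / sqrt(<u_j, u_j>) where u_j is the displayed integer vector. Then <v, e_j> = <v, u_j> / sqrt(<u_j, u_j>), so |<v, e_j>|^2 = <v, u_j>^2 / <u_j, u_j>.
Coefficients: <v, e_1> = 1/sqrt(3), <v, e_2> = 2/sqrt(2).
Square and sum: Σ |<v, e_j>|^2 = 7/3.
Compute ||v||^2 = v·v = 3.
Deficit = 3 − 7/3 = 2/3 ≥ 0, confirming Bessel's inequality. (The deficit equals ||v − Σ <v,e_j> e_j||^2, the squared distance from v to span{e_j}.)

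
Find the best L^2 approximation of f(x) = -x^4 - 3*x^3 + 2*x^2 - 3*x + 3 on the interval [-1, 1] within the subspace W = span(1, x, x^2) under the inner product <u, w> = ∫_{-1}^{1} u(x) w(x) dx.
g(x) = 8*x^2/7 - 24*x/5 + 108/35

The best approximation g ∈ W is the orthogonal projection of f onto W. Writing g = a_0 + a_1 x + a_2 x^2, the coefficients solve the normal equations G · a = b where
  G_{ij} = <φ_i, φ_j> and b_i = <f, φ_i>, with φ_0 = 1, φ_1 = x, φ_2 = x^2.
G =
  [2, 0, 2/3]
  [0, 2/3, 0]
  [2/3, 0, 2/5],
b = (104/15, -16/5, 88/35).
Solving gives a_0 = 108/35, a_1 = -24/5, a_2 = 8/7, so
  g(x) = 8*x^2/7 - 24*x/5 + 108/35.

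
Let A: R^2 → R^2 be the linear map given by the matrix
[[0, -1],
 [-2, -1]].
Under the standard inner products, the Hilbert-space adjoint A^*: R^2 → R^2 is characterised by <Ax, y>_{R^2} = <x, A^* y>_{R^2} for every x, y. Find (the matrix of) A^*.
A^* = A^T =
[[0, -2],
 [-1, -1]]

For real matrices with standard dot products, the defining identity <Ax, y> = <x, A^* y> gives (Ax)^T y = x^T (A^*) y, i.e. x^T A^T y = x^T (A^*) y. Since this holds for all x, y, we must have A^* = A^T. Therefore
A^* =
[[0, -2],
 [-1, -1]].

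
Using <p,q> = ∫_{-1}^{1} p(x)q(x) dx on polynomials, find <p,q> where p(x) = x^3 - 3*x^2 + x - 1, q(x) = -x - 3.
<p,q> = 164/15

Expand the product: p(x)·q(x) = -x^4 + 8*x^2 - 2*x + 3.
∫_{-1}^{1} of each monomial x^k gives [2/(k+1) if k even, 0 if k odd]. Integrating term-by-term (or equivalently evaluating the antiderivative F(x) = -x^5/5 + 8*x^3/3 - x^2 + 3*x at the endpoints):
  F(1) − F(−1) = 67/15 − (-97/15) = 164/15.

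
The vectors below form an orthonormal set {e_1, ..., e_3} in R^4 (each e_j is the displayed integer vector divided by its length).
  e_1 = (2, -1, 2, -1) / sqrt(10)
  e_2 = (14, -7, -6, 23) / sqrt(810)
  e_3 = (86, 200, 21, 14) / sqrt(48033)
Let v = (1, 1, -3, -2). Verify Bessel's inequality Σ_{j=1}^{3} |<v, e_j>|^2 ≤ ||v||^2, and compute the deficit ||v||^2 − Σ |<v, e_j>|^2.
Σ |<v, e_j>|^2 = 1326/593; ||v||^2 = 15; deficit = 7569/593

Write each e_j = u_j / sqrt(<u_j, u_j>) where u_j is the displayed integer vector. Then <v, e_j> = <v, u_j> / sqrt(<u_j, u_j>), so |<v, e_j>|^2 = <v, u_j>^2 / <u_j, u_j>.
Coefficients: <v, e_1> = -3/sqrt(10), <v, e_2> = -21/sqrt(810), <v, e_3> = 195/sqrt(48033).
Square and sum: Σ |<v, e_j>|^2 = 1326/593.
Compute ||v||^2 = v·v = 15.
Deficit = 15 − 1326/593 = 7569/593 ≥ 0, confirming Bessel's inequality. (The deficit equals ||v − Σ <v,e_j> e_j||^2, the squared distance from v to span{e_j}.)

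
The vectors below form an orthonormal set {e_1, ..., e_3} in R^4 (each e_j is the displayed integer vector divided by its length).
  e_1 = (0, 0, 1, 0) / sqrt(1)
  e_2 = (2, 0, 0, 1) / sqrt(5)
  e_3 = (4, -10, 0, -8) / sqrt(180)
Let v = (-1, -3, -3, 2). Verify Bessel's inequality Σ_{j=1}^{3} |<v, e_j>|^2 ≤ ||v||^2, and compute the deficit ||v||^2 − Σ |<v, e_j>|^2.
Σ |<v, e_j>|^2 = 86/9; ||v||^2 = 23; deficit = 121/9

Write each e_j = u_j / sqrt(<u_j, u_j>) where u_j is the displayed integer vector. Then <v, e_j> = <v, u_j> / sqrt(<u_j, u_j>), so |<v, e_j>|^2 = <v, u_j>^2 / <u_j, u_j>.
Coefficients: <v, e_1> = -3/sqrt(1), <v, e_2> = 0/sqrt(5), <v, e_3> = 10/sqrt(180).
Square and sum: Σ |<v, e_j>|^2 = 86/9.
Compute ||v||^2 = v·v = 23.
Deficit = 23 − 86/9 = 121/9 ≥ 0, confirming Bessel's inequality. (The deficit equals ||v − Σ <v,e_j> e_j||^2, the squared distance from v to span{e_j}.)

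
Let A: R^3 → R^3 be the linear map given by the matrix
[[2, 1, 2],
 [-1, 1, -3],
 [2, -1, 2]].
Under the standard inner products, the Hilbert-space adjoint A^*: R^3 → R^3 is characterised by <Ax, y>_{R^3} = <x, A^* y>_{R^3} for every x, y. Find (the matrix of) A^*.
A^* = A^T =
[[2, -1, 2],
 [1, 1, -1],
 [2, -3, 2]]

For real matrices with standard dot products, the defining identity <Ax, y> = <x, A^* y> gives (Ax)^T y = x^T (A^*) y, i.e. x^T A^T y = x^T (A^*) y. Since this holds for all x, y, we must have A^* = A^T. Therefore
A^* =
[[2, -1, 2],
 [1, 1, -1],
 [2, -3, 2]].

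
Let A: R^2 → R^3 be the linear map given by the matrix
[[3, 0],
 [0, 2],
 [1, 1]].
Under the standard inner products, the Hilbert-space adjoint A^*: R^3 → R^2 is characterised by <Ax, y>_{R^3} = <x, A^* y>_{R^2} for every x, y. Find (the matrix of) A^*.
A^* = A^T =
[[3, 0, 1],
 [0, 2, 1]]

For real matrices with standard dot products, the defining identity <Ax, y> = <x, A^* y> gives (Ax)^T y = x^T (A^*) y, i.e. x^T A^T y = x^T (A^*) y. Since this holds for all x, y, we must have A^* = A^T. Therefore
A^* =
[[3, 0, 1],
 [0, 2, 1]].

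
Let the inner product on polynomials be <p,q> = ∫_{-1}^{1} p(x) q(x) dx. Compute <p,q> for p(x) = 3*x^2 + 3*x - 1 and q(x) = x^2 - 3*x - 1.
<p,q> = -82/15

Expand the product: p(x)·q(x) = 3*x^4 - 6*x^3 - 13*x^2 + 1.
∫_{-1}^{1} of each monomial x^k gives [2/(k+1) if k even, 0 if k odd]. Integrating term-by-term (or equivalently evaluating the antiderivative F(x) = 3*x^5/5 - 3*x^4/2 - 13*x^3/3 + x at the endpoints):
  F(1) − F(−1) = -127/30 − (37/30) = -82/15.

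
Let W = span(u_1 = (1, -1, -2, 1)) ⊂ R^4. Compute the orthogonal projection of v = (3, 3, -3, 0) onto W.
proj_W(v) = (6/7, -6/7, -12/7, 6/7)

Set up U = [u_1 | ... | u_1] ∈ R^(4×1). The projector onto W = col(U) is P = U (U^T U)^(-1) U^T.
Compute U^T U =
  [7],
and U^T v = (6).
Solve U^T U · c = U^T v for the coefficients: c = (6/7). The projection is proj_W(v) = U c.
Check: (v - proj_W(v)) · u_1 = 0  (should be 0).
Result: proj_W(v) = (6/7, -6/7, -12/7, 6/7).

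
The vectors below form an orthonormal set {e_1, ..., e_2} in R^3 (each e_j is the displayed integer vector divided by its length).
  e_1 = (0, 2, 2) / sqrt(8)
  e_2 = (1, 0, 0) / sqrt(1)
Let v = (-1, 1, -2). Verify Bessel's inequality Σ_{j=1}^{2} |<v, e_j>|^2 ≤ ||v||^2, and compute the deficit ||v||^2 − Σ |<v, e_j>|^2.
Σ |<v, e_j>|^2 = 3/2; ||v||^2 = 6; deficit = 9/2

Write each e_j = u_j / sqrt(<u_j, u_j>) where u_j is the displayed integer vector. Then <v, e_j> = <v, u_j> / sqrt(<u_j, u_j>), so |<v, e_j>|^2 = <v, u_j>^2 / <u_j, u_j>.
Coefficients: <v, e_1> = -2/sqrt(8), <v, e_2> = -1/sqrt(1).
Square and sum: Σ |<v, e_j>|^2 = 3/2.
Compute ||v||^2 = v·v = 6.
Deficit = 6 − 3/2 = 9/2 ≥ 0, confirming Bessel's inequality. (The deficit equals ||v − Σ <v,e_j> e_j||^2, the squared distance from v to span{e_j}.)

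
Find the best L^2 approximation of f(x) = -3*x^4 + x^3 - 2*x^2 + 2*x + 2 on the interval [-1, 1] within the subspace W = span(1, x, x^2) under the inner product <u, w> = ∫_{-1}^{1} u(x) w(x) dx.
g(x) = -32*x^2/7 + 13*x/5 + 79/35

The best approximation g ∈ W is the orthogonal projection of f onto W. Writing g = a_0 + a_1 x + a_2 x^2, the coefficients solve the normal equations G · a = b where
  G_{ij} = <φ_i, φ_j> and b_i = <f, φ_i>, with φ_0 = 1, φ_1 = x, φ_2 = x^2.
G =
  [2, 0, 2/3]
  [0, 2/3, 0]
  [2/3, 0, 2/5],
b = (22/15, 26/15, -34/105).
Solving gives a_0 = 79/35, a_1 = 13/5, a_2 = -32/7, so
  g(x) = -32*x^2/7 + 13*x/5 + 79/35.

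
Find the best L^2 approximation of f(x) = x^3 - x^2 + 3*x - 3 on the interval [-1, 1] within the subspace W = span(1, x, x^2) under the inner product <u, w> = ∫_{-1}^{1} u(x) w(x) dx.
g(x) = -x^2 + 18*x/5 - 3

The best approximation g ∈ W is the orthogonal projection of f onto W. Writing g = a_0 + a_1 x + a_2 x^2, the coefficients solve the normal equations G · a = b where
  G_{ij} = <φ_i, φ_j> and b_i = <f, φ_i>, with φ_0 = 1, φ_1 = x, φ_2 = x^2.
G =
  [2, 0, 2/3]
  [0, 2/3, 0]
  [2/3, 0, 2/5],
b = (-20/3, 12/5, -12/5).
Solving gives a_0 = -3, a_1 = 18/5, a_2 = -1, so
  g(x) = -x^2 + 18*x/5 - 3.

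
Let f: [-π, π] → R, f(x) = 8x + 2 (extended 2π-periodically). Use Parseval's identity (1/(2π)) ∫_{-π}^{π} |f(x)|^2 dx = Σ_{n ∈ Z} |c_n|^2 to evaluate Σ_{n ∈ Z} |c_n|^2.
Σ |c_n|^2 = 64π^2/3 + 4

Expand and integrate term by term over [-π, π]:
  ∫ (8x)^2 dx = 64·(2π^3/3); ∫ 2·8·(2)·x dx = 0 (odd integrand); ∫ 2^2 dx = 4·2π.
So (1/(2π)) ∫_{-π}^{π} (8x + 2)^2 dx = 64π^2/3 + 4 = 64π^2/3 + 4.
Parseval ⇒ Σ |c_n|^2 = 64π^2/3 + 4.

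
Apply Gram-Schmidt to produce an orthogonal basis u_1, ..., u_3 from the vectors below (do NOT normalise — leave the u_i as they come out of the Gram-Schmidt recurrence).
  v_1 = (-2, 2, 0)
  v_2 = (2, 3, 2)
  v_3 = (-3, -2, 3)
Orthogonal basis:
  u_1 = (-2, 2, 0)
  u_2 = (5/2, 5/2, 2)
  u_3 = (-50/33, -50/33, 125/33)

Apply the Gram-Schmidt recurrence
  u_1 = v_1
  u_i = v_i − Σ_{j<i} ((v_i · u_j) / (u_j · u_j)) · u_j.

Step by step this gives:
  u_1 = (-2, 2, 0)
  u_2 = (5/2, 5/2, 2)
  u_3 = (-50/33, -50/33, 125/33)

Orthogonality check:
  u_2 · u_1 = 0 (should be 0)
  u_3 · u_1 = 0 (should be 0)
  u_3 · u_2 = 0 (should be 0)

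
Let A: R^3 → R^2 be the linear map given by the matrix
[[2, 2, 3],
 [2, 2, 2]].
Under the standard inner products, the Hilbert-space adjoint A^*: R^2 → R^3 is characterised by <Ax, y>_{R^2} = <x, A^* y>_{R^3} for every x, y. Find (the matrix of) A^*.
A^* = A^T =
[[2, 2],
 [2, 2],
 [3, 2]]

For real matrices with standard dot products, the defining identity <Ax, y> = <x, A^* y> gives (Ax)^T y = x^T (A^*) y, i.e. x^T A^T y = x^T (A^*) y. Since this holds for all x, y, we must have A^* = A^T. Therefore
A^* =
[[2, 2],
 [2, 2],
 [3, 2]].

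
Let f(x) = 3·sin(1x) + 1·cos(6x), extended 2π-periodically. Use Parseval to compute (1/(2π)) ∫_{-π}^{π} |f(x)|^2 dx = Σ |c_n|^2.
Σ |c_n|^2 = 5

Expand |f|^2 and use orthogonality of {sin(nx), cos(mx)} on [-π, π]:
  ∫_{-π}^{π} sin(nx)^2 dx = π, ∫ cos(mx)^2 dx = π, and cross terms integrate to 0.
So ∫_{-π}^{π} f(x)^2 dx = 3^2 · π + 1^2 · π = (9 + 1)π.
Divide by 2π: (9 + 1)/2 = 5.
By Parseval, this equals Σ |c_n|^2.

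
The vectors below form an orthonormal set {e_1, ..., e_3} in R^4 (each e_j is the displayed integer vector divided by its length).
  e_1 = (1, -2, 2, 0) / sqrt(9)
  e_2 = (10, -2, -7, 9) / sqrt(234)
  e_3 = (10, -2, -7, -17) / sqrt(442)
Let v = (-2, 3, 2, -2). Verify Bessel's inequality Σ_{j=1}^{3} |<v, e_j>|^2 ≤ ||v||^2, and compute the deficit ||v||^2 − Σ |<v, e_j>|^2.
Σ |<v, e_j>|^2 = 276/17; ||v||^2 = 21; deficit = 81/17

Write each e_j = u_j / sqrt(<u_j, u_j>) where u_j is the displayed integer vector. Then <v, e_j> = <v, u_j> / sqrt(<u_j, u_j>), so |<v, e_j>|^2 = <v, u_j>^2 / <u_j, u_j>.
Coefficients: <v, e_1> = -4/sqrt(9), <v, e_2> = -58/sqrt(234), <v, e_3> = -6/sqrt(442).
Square and sum: Σ |<v, e_j>|^2 = 276/17.
Compute ||v||^2 = v·v = 21.
Deficit = 21 − 276/17 = 81/17 ≥ 0, confirming Bessel's inequality. (The deficit equals ||v − Σ <v,e_j> e_j||^2, the squared distance from v to span{e_j}.)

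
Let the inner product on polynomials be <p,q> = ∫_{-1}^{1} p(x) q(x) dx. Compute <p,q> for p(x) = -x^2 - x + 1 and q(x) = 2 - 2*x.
<p,q> = 4

Expand the product: p(x)·q(x) = 2*x^3 - 4*x + 2.
∫_{-1}^{1} of each monomial x^k gives [2/(k+1) if k even, 0 if k odd]. Integrating term-by-term (or equivalently evaluating the antiderivative F(x) = x^4/2 - 2*x^2 + 2*x at the endpoints):
  F(1) − F(−1) = 1/2 − (-7/2) = 4.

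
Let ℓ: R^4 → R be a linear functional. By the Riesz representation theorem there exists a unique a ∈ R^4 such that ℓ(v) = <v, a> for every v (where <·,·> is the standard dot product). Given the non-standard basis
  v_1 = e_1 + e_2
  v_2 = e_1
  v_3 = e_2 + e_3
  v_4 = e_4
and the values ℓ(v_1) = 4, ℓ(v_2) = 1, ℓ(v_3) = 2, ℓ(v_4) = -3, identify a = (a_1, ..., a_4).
a = (1, 3, -1, -3)

Write a = (a_1, ..., a_4) in the standard basis. For each basis vector v_i, ℓ(v_i) = <v_i, a> is a linear equation in the a_j's. Collect the n equations into a matrix system V a = ℓ, where row i of V is v_i (expressed in the standard basis). Since V is invertible (lower-triangular with 1s on the diagonal, up to permutation), solve by back-substitution:
  V =
[[1, 1, 0, 0],
 [1, 0, 0, 0],
 [0, 1, 1, 0],
 [0, 0, 0, 1]]
  V a = (4, 1, 2, -3)
Solving gives a = (1, 3, -1, -3).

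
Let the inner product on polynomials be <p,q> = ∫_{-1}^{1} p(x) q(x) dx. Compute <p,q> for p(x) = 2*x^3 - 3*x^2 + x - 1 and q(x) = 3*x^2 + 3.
<p,q> = -88/5

Expand the product: p(x)·q(x) = 6*x^5 - 9*x^4 + 9*x^3 - 12*x^2 + 3*x - 3.
∫_{-1}^{1} of each monomial x^k gives [2/(k+1) if k even, 0 if k odd]. Integrating term-by-term (or equivalently evaluating the antiderivative F(x) = x^6 - 9*x^5/5 + 9*x^4/4 - 4*x^3 + 3*x^2/2 - 3*x at the endpoints):
  F(1) − F(−1) = -81/20 − (271/20) = -88/5.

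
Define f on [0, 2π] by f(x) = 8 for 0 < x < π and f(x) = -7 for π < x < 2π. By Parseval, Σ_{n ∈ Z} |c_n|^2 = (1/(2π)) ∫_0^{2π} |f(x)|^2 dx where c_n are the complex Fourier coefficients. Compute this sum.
Σ |c_n|^2 = 113/2

Parseval equates the L^2 energy of f (normalised by 1/(2π)) with the ℓ^2 sum of its Fourier coefficients: (1/(2π)) ∫_0^{2π} |f|^2 = Σ |c_n|^2.
Compute the left side: (1/(2π)) [∫_0^π 8^2 dx + ∫_π^{2π} (-7)^2 dx] = (1/(2π)) · (64π + 49π) = (64 + 49)/2 = 113/2.
So Σ_{n ∈ Z} |c_n|^2 = 113/2.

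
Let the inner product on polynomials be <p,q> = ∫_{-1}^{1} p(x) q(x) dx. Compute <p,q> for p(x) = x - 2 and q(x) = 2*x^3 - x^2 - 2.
<p,q> = 152/15

Expand the product: p(x)·q(x) = 2*x^4 - 5*x^3 + 2*x^2 - 2*x + 4.
∫_{-1}^{1} of each monomial x^k gives [2/(k+1) if k even, 0 if k odd]. Integrating term-by-term (or equivalently evaluating the antiderivative F(x) = 2*x^5/5 - 5*x^4/4 + 2*x^3/3 - x^2 + 4*x at the endpoints):
  F(1) − F(−1) = 169/60 − (-439/60) = 152/15.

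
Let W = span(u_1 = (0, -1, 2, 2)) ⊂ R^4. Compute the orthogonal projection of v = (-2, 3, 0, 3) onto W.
proj_W(v) = (0, -1/3, 2/3, 2/3)

Set up U = [u_1 | ... | u_1] ∈ R^(4×1). The projector onto W = col(U) is P = U (U^T U)^(-1) U^T.
Compute U^T U =
  [9],
and U^T v = (3).
Solve U^T U · c = U^T v for the coefficients: c = (1/3). The projection is proj_W(v) = U c.
Check: (v - proj_W(v)) · u_1 = 0  (should be 0).
Result: proj_W(v) = (0, -1/3, 2/3, 2/3).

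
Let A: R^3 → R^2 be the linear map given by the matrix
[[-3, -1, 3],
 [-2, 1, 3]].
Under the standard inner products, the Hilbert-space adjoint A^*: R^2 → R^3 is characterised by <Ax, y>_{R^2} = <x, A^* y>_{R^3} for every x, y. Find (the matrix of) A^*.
A^* = A^T =
[[-3, -2],
 [-1, 1],
 [3, 3]]

For real matrices with standard dot products, the defining identity <Ax, y> = <x, A^* y> gives (Ax)^T y = x^T (A^*) y, i.e. x^T A^T y = x^T (A^*) y. Since this holds for all x, y, we must have A^* = A^T. Therefore
A^* =
[[-3, -2],
 [-1, 1],
 [3, 3]].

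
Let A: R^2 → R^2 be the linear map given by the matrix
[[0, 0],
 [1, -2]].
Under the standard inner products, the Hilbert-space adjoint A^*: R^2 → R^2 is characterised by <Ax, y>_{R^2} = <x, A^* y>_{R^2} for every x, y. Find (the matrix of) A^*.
A^* = A^T =
[[0, 1],
 [0, -2]]

For real matrices with standard dot products, the defining identity <Ax, y> = <x, A^* y> gives (Ax)^T y = x^T (A^*) y, i.e. x^T A^T y = x^T (A^*) y. Since this holds for all x, y, we must have A^* = A^T. Therefore
A^* =
[[0, 1],
 [0, -2]].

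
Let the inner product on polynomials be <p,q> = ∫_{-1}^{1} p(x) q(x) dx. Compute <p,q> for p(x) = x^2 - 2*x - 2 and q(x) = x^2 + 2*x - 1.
<p,q> = -4/15

Expand the product: p(x)·q(x) = x^4 - 7*x^2 - 2*x + 2.
∫_{-1}^{1} of each monomial x^k gives [2/(k+1) if k even, 0 if k odd]. Integrating term-by-term (or equivalently evaluating the antiderivative F(x) = x^5/5 - 7*x^3/3 - x^2 + 2*x at the endpoints):
  F(1) − F(−1) = -17/15 − (-13/15) = -4/15.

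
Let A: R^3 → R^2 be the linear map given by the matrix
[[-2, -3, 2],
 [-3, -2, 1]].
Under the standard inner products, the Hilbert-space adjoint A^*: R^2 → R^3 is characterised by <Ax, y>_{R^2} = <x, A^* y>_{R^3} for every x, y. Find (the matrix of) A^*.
A^* = A^T =
[[-2, -3],
 [-3, -2],
 [2, 1]]

For real matrices with standard dot products, the defining identity <Ax, y> = <x, A^* y> gives (Ax)^T y = x^T (A^*) y, i.e. x^T A^T y = x^T (A^*) y. Since this holds for all x, y, we must have A^* = A^T. Therefore
A^* =
[[-2, -3],
 [-3, -2],
 [2, 1]].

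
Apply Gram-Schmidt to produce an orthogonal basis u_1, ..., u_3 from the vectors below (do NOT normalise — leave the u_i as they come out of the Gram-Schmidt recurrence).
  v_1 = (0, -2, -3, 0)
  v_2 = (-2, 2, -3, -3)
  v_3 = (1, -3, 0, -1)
Orthogonal basis:
  u_1 = (0, -2, -3, 0)
  u_2 = (-2, 36/13, -24/13, -3)
  u_3 = (123/313, -387/313, 258/313, -598/313)

Apply the Gram-Schmidt recurrence
  u_1 = v_1
  u_i = v_i − Σ_{j<i} ((v_i · u_j) / (u_j · u_j)) · u_j.

Step by step this gives:
  u_1 = (0, -2, -3, 0)
  u_2 = (-2, 36/13, -24/13, -3)
  u_3 = (123/313, -387/313, 258/313, -598/313)

Orthogonality check:
  u_2 · u_1 = 0 (should be 0)
  u_3 · u_1 = 0 (should be 0)
  u_3 · u_2 = 0 (should be 0)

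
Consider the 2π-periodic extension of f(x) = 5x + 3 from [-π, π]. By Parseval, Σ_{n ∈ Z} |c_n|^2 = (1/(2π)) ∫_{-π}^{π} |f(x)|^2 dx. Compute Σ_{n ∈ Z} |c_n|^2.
Σ |c_n|^2 = 25π^2/3 + 9

Expand and integrate term by term over [-π, π]:
  ∫ (5x)^2 dx = 25·(2π^3/3); ∫ 2·5·(3)·x dx = 0 (odd integrand); ∫ 3^2 dx = 9·2π.
So (1/(2π)) ∫_{-π}^{π} (5x + 3)^2 dx = 25π^2/3 + 9 = 25π^2/3 + 9.
Parseval ⇒ Σ |c_n|^2 = 25π^2/3 + 9.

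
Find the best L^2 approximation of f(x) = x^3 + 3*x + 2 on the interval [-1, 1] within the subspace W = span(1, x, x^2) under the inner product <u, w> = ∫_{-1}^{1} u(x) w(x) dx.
g(x) = 18*x/5 + 2

The best approximation g ∈ W is the orthogonal projection of f onto W. Writing g = a_0 + a_1 x + a_2 x^2, the coefficients solve the normal equations G · a = b where
  G_{ij} = <φ_i, φ_j> and b_i = <f, φ_i>, with φ_0 = 1, φ_1 = x, φ_2 = x^2.
G =
  [2, 0, 2/3]
  [0, 2/3, 0]
  [2/3, 0, 2/5],
b = (4, 12/5, 4/3).
Solving gives a_0 = 2, a_1 = 18/5, a_2 = 0, so
  g(x) = 18*x/5 + 2.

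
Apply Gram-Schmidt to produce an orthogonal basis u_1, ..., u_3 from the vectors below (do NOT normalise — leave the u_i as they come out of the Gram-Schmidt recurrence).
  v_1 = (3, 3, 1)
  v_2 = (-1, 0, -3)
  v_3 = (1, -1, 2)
Orthogonal basis:
  u_1 = (3, 3, 1)
  u_2 = (-1/19, 18/19, -51/19)
  u_3 = (9/14, -4/7, -3/14)

Apply the Gram-Schmidt recurrence
  u_1 = v_1
  u_i = v_i − Σ_{j<i} ((v_i · u_j) / (u_j · u_j)) · u_j.

Step by step this gives:
  u_1 = (3, 3, 1)
  u_2 = (-1/19, 18/19, -51/19)
  u_3 = (9/14, -4/7, -3/14)

Orthogonality check:
  u_2 · u_1 = 0 (should be 0)
  u_3 · u_1 = 0 (should be 0)
  u_3 · u_2 = 0 (should be 0)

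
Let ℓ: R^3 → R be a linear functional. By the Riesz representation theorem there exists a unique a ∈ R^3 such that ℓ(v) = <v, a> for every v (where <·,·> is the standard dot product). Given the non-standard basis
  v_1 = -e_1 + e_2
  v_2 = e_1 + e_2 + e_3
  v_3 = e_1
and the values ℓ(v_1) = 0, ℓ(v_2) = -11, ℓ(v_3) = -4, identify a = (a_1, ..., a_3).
a = (-4, -4, -3)

Write a = (a_1, ..., a_3) in the standard basis. For each basis vector v_i, ℓ(v_i) = <v_i, a> is a linear equation in the a_j's. Collect the n equations into a matrix system V a = ℓ, where row i of V is v_i (expressed in the standard basis). Since V is invertible (lower-triangular with 1s on the diagonal, up to permutation), solve by back-substitution:
  V =
[[-1, 1, 0],
 [1, 1, 1],
 [1, 0, 0]]
  V a = (0, -11, -4)
Solving gives a = (-4, -4, -3).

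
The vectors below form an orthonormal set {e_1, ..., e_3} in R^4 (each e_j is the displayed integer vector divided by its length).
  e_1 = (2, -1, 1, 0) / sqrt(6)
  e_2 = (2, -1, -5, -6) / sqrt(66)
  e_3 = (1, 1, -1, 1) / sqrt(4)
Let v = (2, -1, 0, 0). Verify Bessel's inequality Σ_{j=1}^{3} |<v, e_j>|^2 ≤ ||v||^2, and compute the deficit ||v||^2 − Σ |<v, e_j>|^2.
Σ |<v, e_j>|^2 = 211/44; ||v||^2 = 5; deficit = 9/44

Write each e_j = u_j / sqrt(<u_j, u_j>) where u_j is the displayed integer vector. Then <v, e_j> = <v, u_j> / sqrt(<u_j, u_j>), so |<v, e_j>|^2 = <v, u_j>^2 / <u_j, u_j>.
Coefficients: <v, e_1> = 5/sqrt(6), <v, e_2> = 5/sqrt(66), <v, e_3> = 1/sqrt(4).
Square and sum: Σ |<v, e_j>|^2 = 211/44.
Compute ||v||^2 = v·v = 5.
Deficit = 5 − 211/44 = 9/44 ≥ 0, confirming Bessel's inequality. (The deficit equals ||v − Σ <v,e_j> e_j||^2, the squared distance from v to span{e_j}.)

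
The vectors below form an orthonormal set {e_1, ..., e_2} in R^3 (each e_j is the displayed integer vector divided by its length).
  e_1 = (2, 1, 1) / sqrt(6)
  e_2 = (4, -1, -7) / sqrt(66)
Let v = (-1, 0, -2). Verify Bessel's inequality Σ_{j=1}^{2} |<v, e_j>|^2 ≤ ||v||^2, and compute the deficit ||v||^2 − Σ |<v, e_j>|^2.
Σ |<v, e_j>|^2 = 46/11; ||v||^2 = 5; deficit = 9/11

Write each e_j = u_j / sqrt(<u_j, u_j>) where u_j is the displayed integer vector. Then <v, e_j> = <v, u_j> / sqrt(<u_j, u_j>), so |<v, e_j>|^2 = <v, u_j>^2 / <u_j, u_j>.
Coefficients: <v, e_1> = -4/sqrt(6), <v, e_2> = 10/sqrt(66).
Square and sum: Σ |<v, e_j>|^2 = 46/11.
Compute ||v||^2 = v·v = 5.
Deficit = 5 − 46/11 = 9/11 ≥ 0, confirming Bessel's inequality. (The deficit equals ||v − Σ <v,e_j> e_j||^2, the squared distance from v to span{e_j}.)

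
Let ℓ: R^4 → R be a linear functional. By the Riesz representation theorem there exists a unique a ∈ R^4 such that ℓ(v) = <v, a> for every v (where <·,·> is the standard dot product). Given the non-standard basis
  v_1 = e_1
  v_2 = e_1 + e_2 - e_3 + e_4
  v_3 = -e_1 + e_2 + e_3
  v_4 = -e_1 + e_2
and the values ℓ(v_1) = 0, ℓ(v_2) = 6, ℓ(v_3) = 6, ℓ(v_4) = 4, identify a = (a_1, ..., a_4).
a = (0, 4, 2, 4)

Write a = (a_1, ..., a_4) in the standard basis. For each basis vector v_i, ℓ(v_i) = <v_i, a> is a linear equation in the a_j's. Collect the n equations into a matrix system V a = ℓ, where row i of V is v_i (expressed in the standard basis). Since V is invertible (lower-triangular with 1s on the diagonal, up to permutation), solve by back-substitution:
  V =
[[1, 0, 0, 0],
 [1, 1, -1, 1],
 [-1, 1, 1, 0],
 [-1, 1, 0, 0]]
  V a = (0, 6, 6, 4)
Solving gives a = (0, 4, 2, 4).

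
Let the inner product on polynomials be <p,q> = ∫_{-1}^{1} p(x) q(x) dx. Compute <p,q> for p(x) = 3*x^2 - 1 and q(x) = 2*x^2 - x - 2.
<p,q> = 16/15

Expand the product: p(x)·q(x) = 6*x^4 - 3*x^3 - 8*x^2 + x + 2.
∫_{-1}^{1} of each monomial x^k gives [2/(k+1) if k even, 0 if k odd]. Integrating term-by-term (or equivalently evaluating the antiderivative F(x) = 6*x^5/5 - 3*x^4/4 - 8*x^3/3 + x^2/2 + 2*x at the endpoints):
  F(1) − F(−1) = 17/60 − (-47/60) = 16/15.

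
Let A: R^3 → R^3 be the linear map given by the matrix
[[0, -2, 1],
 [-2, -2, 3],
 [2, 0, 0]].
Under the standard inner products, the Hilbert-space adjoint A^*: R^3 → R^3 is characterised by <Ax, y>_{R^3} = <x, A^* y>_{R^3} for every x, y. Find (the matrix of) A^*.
A^* = A^T =
[[0, -2, 2],
 [-2, -2, 0],
 [1, 3, 0]]

For real matrices with standard dot products, the defining identity <Ax, y> = <x, A^* y> gives (Ax)^T y = x^T (A^*) y, i.e. x^T A^T y = x^T (A^*) y. Since this holds for all x, y, we must have A^* = A^T. Therefore
A^* =
[[0, -2, 2],
 [-2, -2, 0],
 [1, 3, 0]].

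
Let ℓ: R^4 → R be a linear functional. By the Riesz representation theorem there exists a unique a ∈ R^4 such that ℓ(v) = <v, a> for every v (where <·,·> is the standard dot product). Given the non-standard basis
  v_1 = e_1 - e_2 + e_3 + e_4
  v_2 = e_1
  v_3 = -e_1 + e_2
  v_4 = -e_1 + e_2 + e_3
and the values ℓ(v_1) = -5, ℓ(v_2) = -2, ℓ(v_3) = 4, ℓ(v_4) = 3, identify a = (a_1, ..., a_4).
a = (-2, 2, -1, 0)

Write a = (a_1, ..., a_4) in the standard basis. For each basis vector v_i, ℓ(v_i) = <v_i, a> is a linear equation in the a_j's. Collect the n equations into a matrix system V a = ℓ, where row i of V is v_i (expressed in the standard basis). Since V is invertible (lower-triangular with 1s on the diagonal, up to permutation), solve by back-substitution:
  V =
[[1, -1, 1, 1],
 [1, 0, 0, 0],
 [-1, 1, 0, 0],
 [-1, 1, 1, 0]]
  V a = (-5, -2, 4, 3)
Solving gives a = (-2, 2, -1, 0).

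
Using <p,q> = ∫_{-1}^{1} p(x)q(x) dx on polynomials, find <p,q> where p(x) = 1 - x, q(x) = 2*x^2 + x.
<p,q> = 2/3

Expand the product: p(x)·q(x) = -2*x^3 + x^2 + x.
∫_{-1}^{1} of each monomial x^k gives [2/(k+1) if k even, 0 if k odd]. Integrating term-by-term (or equivalently evaluating the antiderivative F(x) = -x^4/2 + x^3/3 + x^2/2 at the endpoints):
  F(1) − F(−1) = 1/3 − (-1/3) = 2/3.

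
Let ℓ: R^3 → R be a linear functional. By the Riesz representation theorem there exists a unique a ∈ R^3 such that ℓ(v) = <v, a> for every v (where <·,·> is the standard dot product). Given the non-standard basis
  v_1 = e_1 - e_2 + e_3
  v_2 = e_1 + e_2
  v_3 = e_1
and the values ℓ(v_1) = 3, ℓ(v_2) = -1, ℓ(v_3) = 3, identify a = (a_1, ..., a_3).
a = (3, -4, -4)

Write a = (a_1, ..., a_3) in the standard basis. For each basis vector v_i, ℓ(v_i) = <v_i, a> is a linear equation in the a_j's. Collect the n equations into a matrix system V a = ℓ, where row i of V is v_i (expressed in the standard basis). Since V is invertible (lower-triangular with 1s on the diagonal, up to permutation), solve by back-substitution:
  V =
[[1, -1, 1],
 [1, 1, 0],
 [1, 0, 0]]
  V a = (3, -1, 3)
Solving gives a = (3, -4, -4).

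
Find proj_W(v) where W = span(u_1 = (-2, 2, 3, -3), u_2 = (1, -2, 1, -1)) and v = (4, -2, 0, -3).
proj_W(v) = (164/91, -307/91, 223/182, -223/182)

Set up U = [u_1 | ... | u_2] ∈ R^(4×2). The projector onto W = col(U) is P = U (U^T U)^(-1) U^T.
Compute U^T U =
  [26, 0]
  [0, 7],
and U^T v = (-3, 11).
Solve U^T U · c = U^T v for the coefficients: c = (-3/26, 11/7). The projection is proj_W(v) = U c.
Check: (v - proj_W(v)) · u_1 = 0  (should be 0).
Check: (v - proj_W(v)) · u_2 = 0  (should be 0).
Result: proj_W(v) = (164/91, -307/91, 223/182, -223/182).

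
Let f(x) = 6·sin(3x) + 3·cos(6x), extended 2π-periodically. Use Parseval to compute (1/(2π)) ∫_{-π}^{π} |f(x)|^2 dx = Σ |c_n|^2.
Σ |c_n|^2 = 45/2

Expand |f|^2 and use orthogonality of {sin(nx), cos(mx)} on [-π, π]:
  ∫_{-π}^{π} sin(nx)^2 dx = π, ∫ cos(mx)^2 dx = π, and cross terms integrate to 0.
So ∫_{-π}^{π} f(x)^2 dx = 6^2 · π + 3^2 · π = (36 + 9)π.
Divide by 2π: (36 + 9)/2 = 45/2.
By Parseval, this equals Σ |c_n|^2.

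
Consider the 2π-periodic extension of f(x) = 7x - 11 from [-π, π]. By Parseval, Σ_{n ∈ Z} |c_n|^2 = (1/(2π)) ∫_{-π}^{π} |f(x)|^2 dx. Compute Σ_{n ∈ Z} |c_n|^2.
Σ |c_n|^2 = 49π^2/3 + 121

Expand and integrate term by term over [-π, π]:
  ∫ (7x)^2 dx = 49·(2π^3/3); ∫ 2·7·(-11)·x dx = 0 (odd integrand); ∫ (-11)^2 dx = 121·2π.
So (1/(2π)) ∫_{-π}^{π} (7x - 11)^2 dx = 49π^2/3 + 121 = 49π^2/3 + 121.
Parseval ⇒ Σ |c_n|^2 = 49π^2/3 + 121.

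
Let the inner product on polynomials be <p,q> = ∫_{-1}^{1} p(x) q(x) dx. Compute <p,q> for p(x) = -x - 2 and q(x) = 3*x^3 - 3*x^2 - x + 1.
<p,q> = -8/15

Expand the product: p(x)·q(x) = -3*x^4 - 3*x^3 + 7*x^2 + x - 2.
∫_{-1}^{1} of each monomial x^k gives [2/(k+1) if k even, 0 if k odd]. Integrating term-by-term (or equivalently evaluating the antiderivative F(x) = -3*x^5/5 - 3*x^4/4 + 7*x^3/3 + x^2/2 - 2*x at the endpoints):
  F(1) − F(−1) = -31/60 − (1/60) = -8/15.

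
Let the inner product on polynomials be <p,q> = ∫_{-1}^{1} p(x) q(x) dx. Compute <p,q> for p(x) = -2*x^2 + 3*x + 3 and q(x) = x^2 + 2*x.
<p,q> = 26/5

Expand the product: p(x)·q(x) = -2*x^4 - x^3 + 9*x^2 + 6*x.
∫_{-1}^{1} of each monomial x^k gives [2/(k+1) if k even, 0 if k odd]. Integrating term-by-term (or equivalently evaluating the antiderivative F(x) = -2*x^5/5 - x^4/4 + 3*x^3 + 3*x^2 at the endpoints):
  F(1) − F(−1) = 107/20 − (3/20) = 26/5.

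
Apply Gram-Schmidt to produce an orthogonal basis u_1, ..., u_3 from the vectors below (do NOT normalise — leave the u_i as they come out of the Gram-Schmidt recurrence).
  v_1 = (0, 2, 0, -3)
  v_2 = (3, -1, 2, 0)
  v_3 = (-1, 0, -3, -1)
Orthogonal basis:
  u_1 = (0, 2, 0, -3)
  u_2 = (3, -9/13, 2, -6/13)
  u_3 = (155/178, -159/178, -156/89, -53/89)

Apply the Gram-Schmidt recurrence
  u_1 = v_1
  u_i = v_i − Σ_{j<i} ((v_i · u_j) / (u_j · u_j)) · u_j.

Step by step this gives:
  u_1 = (0, 2, 0, -3)
  u_2 = (3, -9/13, 2, -6/13)
  u_3 = (155/178, -159/178, -156/89, -53/89)

Orthogonality check:
  u_2 · u_1 = 0 (should be 0)
  u_3 · u_1 = 0 (should be 0)
  u_3 · u_2 = 0 (should be 0)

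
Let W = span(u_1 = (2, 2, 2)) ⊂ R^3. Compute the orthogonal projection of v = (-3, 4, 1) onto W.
proj_W(v) = (2/3, 2/3, 2/3)

Set up U = [u_1 | ... | u_1] ∈ R^(3×1). The projector onto W = col(U) is P = U (U^T U)^(-1) U^T.
Compute U^T U =
  [12],
and U^T v = (4).
Solve U^T U · c = U^T v for the coefficients: c = (1/3). The projection is proj_W(v) = U c.
Check: (v - proj_W(v)) · u_1 = 0  (should be 0).
Result: proj_W(v) = (2/3, 2/3, 2/3).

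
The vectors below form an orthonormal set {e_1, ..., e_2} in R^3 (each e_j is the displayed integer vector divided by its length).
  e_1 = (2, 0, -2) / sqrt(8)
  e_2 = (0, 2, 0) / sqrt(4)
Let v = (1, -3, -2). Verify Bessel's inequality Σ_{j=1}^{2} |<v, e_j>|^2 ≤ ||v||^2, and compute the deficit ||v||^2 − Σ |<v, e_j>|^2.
Σ |<v, e_j>|^2 = 27/2; ||v||^2 = 14; deficit = 1/2

Write each e_j = u_j / sqrt(<u_j, u_j>) where u_j is the displayed integer vector. Then <v, e_j> = <v, u_j> / sqrt(<u_j, u_j>), so |<v, e_j>|^2 = <v, u_j>^2 / <u_j, u_j>.
Coefficients: <v, e_1> = 6/sqrt(8), <v, e_2> = -6/sqrt(4).
Square and sum: Σ |<v, e_j>|^2 = 27/2.
Compute ||v||^2 = v·v = 14.
Deficit = 14 − 27/2 = 1/2 ≥ 0, confirming Bessel's inequality. (The deficit equals ||v − Σ <v,e_j> e_j||^2, the squared distance from v to span{e_j}.)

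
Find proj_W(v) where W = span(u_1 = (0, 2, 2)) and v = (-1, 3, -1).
proj_W(v) = (0, 1, 1)

Set up U = [u_1 | ... | u_1] ∈ R^(3×1). The projector onto W = col(U) is P = U (U^T U)^(-1) U^T.
Compute U^T U =
  [8],
and U^T v = (4).
Solve U^T U · c = U^T v for the coefficients: c = (1/2). The projection is proj_W(v) = U c.
Check: (v - proj_W(v)) · u_1 = 0  (should be 0).
Result: proj_W(v) = (0, 1, 1).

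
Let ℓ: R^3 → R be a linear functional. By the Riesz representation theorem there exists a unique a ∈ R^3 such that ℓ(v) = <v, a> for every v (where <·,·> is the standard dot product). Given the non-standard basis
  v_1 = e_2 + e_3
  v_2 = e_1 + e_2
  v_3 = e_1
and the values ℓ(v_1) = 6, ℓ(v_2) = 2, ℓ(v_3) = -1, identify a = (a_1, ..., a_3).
a = (-1, 3, 3)

Write a = (a_1, ..., a_3) in the standard basis. For each basis vector v_i, ℓ(v_i) = <v_i, a> is a linear equation in the a_j's. Collect the n equations into a matrix system V a = ℓ, where row i of V is v_i (expressed in the standard basis). Since V is invertible (lower-triangular with 1s on the diagonal, up to permutation), solve by back-substitution:
  V =
[[0, 1, 1],
 [1, 1, 0],
 [1, 0, 0]]
  V a = (6, 2, -1)
Solving gives a = (-1, 3, 3).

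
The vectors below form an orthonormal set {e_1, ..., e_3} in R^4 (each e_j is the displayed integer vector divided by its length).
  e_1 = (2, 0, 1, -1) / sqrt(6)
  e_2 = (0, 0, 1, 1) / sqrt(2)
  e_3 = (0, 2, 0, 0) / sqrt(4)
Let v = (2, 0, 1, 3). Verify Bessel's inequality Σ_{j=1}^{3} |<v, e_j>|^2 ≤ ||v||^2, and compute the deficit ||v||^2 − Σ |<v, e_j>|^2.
Σ |<v, e_j>|^2 = 26/3; ||v||^2 = 14; deficit = 16/3

Write each e_j = u_j / sqrt(<u_j, u_j>) where u_j is the displayed integer vector. Then <v, e_j> = <v, u_j> / sqrt(<u_j, u_j>), so |<v, e_j>|^2 = <v, u_j>^2 / <u_j, u_j>.
Coefficients: <v, e_1> = 2/sqrt(6), <v, e_2> = 4/sqrt(2), <v, e_3> = 0/sqrt(4).
Square and sum: Σ |<v, e_j>|^2 = 26/3.
Compute ||v||^2 = v·v = 14.
Deficit = 14 − 26/3 = 16/3 ≥ 0, confirming Bessel's inequality. (The deficit equals ||v − Σ <v,e_j> e_j||^2, the squared distance from v to span{e_j}.)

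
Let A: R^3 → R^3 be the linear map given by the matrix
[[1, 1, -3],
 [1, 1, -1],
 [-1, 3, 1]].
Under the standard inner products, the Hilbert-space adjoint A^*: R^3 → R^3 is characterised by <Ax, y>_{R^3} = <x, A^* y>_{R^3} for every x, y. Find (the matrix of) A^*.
A^* = A^T =
[[1, 1, -1],
 [1, 1, 3],
 [-3, -1, 1]]

For real matrices with standard dot products, the defining identity <Ax, y> = <x, A^* y> gives (Ax)^T y = x^T (A^*) y, i.e. x^T A^T y = x^T (A^*) y. Since this holds for all x, y, we must have A^* = A^T. Therefore
A^* =
[[1, 1, -1],
 [1, 1, 3],
 [-3, -1, 1]].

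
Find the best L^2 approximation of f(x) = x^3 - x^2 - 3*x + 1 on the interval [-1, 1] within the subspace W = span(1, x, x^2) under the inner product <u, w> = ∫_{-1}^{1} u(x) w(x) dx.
g(x) = -x^2 - 12*x/5 + 1

The best approximation g ∈ W is the orthogonal projection of f onto W. Writing g = a_0 + a_1 x + a_2 x^2, the coefficients solve the normal equations G · a = b where
  G_{ij} = <φ_i, φ_j> and b_i = <f, φ_i>, with φ_0 = 1, φ_1 = x, φ_2 = x^2.
G =
  [2, 0, 2/3]
  [0, 2/3, 0]
  [2/3, 0, 2/5],
b = (4/3, -8/5, 4/15).
Solving gives a_0 = 1, a_1 = -12/5, a_2 = -1, so
  g(x) = -x^2 - 12*x/5 + 1.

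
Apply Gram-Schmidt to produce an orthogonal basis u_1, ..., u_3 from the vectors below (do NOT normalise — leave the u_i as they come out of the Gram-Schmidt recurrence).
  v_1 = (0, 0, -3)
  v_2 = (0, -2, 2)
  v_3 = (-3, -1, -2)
Orthogonal basis:
  u_1 = (0, 0, -3)
  u_2 = (0, -2, 0)
  u_3 = (-3, 0, 0)

Apply the Gram-Schmidt recurrence
  u_1 = v_1
  u_i = v_i − Σ_{j<i} ((v_i · u_j) / (u_j · u_j)) · u_j.

Step by step this gives:
  u_1 = (0, 0, -3)
  u_2 = (0, -2, 0)
  u_3 = (-3, 0, 0)

Orthogonality check:
  u_2 · u_1 = 0 (should be 0)
  u_3 · u_1 = 0 (should be 0)
  u_3 · u_2 = 0 (should be 0)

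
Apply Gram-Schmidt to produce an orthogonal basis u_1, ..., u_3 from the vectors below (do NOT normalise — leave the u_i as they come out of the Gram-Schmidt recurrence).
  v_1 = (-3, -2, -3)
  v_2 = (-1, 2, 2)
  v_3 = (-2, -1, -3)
Orthogonal basis:
  u_1 = (-3, -2, -3)
  u_2 = (-43/22, 15/11, 23/22)
  u_3 = (22/149, 99/149, -88/149)

Apply the Gram-Schmidt recurrence
  u_1 = v_1
  u_i = v_i − Σ_{j<i} ((v_i · u_j) / (u_j · u_j)) · u_j.

Step by step this gives:
  u_1 = (-3, -2, -3)
  u_2 = (-43/22, 15/11, 23/22)
  u_3 = (22/149, 99/149, -88/149)

Orthogonality check:
  u_2 · u_1 = 0 (should be 0)
  u_3 · u_1 = 0 (should be 0)
  u_3 · u_2 = 0 (should be 0)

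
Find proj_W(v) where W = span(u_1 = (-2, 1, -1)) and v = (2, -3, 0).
proj_W(v) = (7/3, -7/6, 7/6)

Set up U = [u_1 | ... | u_1] ∈ R^(3×1). The projector onto W = col(U) is P = U (U^T U)^(-1) U^T.
Compute U^T U =
  [6],
and U^T v = (-7).
Solve U^T U · c = U^T v for the coefficients: c = (-7/6). The projection is proj_W(v) = U c.
Check: (v - proj_W(v)) · u_1 = 0  (should be 0).
Result: proj_W(v) = (7/3, -7/6, 7/6).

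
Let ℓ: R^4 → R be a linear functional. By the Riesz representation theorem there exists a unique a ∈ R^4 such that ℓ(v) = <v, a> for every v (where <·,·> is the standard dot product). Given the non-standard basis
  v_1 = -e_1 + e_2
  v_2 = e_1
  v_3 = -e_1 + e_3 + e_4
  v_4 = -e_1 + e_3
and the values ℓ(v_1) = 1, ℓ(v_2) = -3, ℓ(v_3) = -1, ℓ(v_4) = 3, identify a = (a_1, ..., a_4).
a = (-3, -2, 0, -4)

Write a = (a_1, ..., a_4) in the standard basis. For each basis vector v_i, ℓ(v_i) = <v_i, a> is a linear equation in the a_j's. Collect the n equations into a matrix system V a = ℓ, where row i of V is v_i (expressed in the standard basis). Since V is invertible (lower-triangular with 1s on the diagonal, up to permutation), solve by back-substitution:
  V =
[[-1, 1, 0, 0],
 [1, 0, 0, 0],
 [-1, 0, 1, 1],
 [-1, 0, 1, 0]]
  V a = (1, -3, -1, 3)
Solving gives a = (-3, -2, 0, -4).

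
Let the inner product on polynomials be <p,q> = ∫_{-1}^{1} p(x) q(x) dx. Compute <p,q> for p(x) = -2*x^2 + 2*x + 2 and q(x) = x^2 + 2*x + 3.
<p,q> = 56/5

Expand the product: p(x)·q(x) = -2*x^4 - 2*x^3 + 10*x + 6.
∫_{-1}^{1} of each monomial x^k gives [2/(k+1) if k even, 0 if k odd]. Integrating term-by-term (or equivalently evaluating the antiderivative F(x) = -2*x^5/5 - x^4/2 + 5*x^2 + 6*x at the endpoints):
  F(1) − F(−1) = 101/10 − (-11/10) = 56/5.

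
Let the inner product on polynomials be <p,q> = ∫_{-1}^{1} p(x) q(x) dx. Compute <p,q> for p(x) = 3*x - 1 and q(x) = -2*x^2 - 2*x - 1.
<p,q> = -2/3

Expand the product: p(x)·q(x) = -6*x^3 - 4*x^2 - x + 1.
∫_{-1}^{1} of each monomial x^k gives [2/(k+1) if k even, 0 if k odd]. Integrating term-by-term (or equivalently evaluating the antiderivative F(x) = -3*x^4/2 - 4*x^3/3 - x^2/2 + x at the endpoints):
  F(1) − F(−1) = -7/3 − (-5/3) = -2/3.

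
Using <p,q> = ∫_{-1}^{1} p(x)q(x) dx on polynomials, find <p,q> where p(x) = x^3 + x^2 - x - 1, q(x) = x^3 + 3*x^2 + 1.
<p,q> = -236/105

Expand the product: p(x)·q(x) = x^6 + 4*x^5 + 2*x^4 - 3*x^3 - 2*x^2 - x - 1.
∫_{-1}^{1} of each monomial x^k gives [2/(k+1) if k even, 0 if k odd]. Integrating term-by-term (or equivalently evaluating the antiderivative F(x) = x^7/7 + 2*x^6/3 + 2*x^5/5 - 3*x^4/4 - 2*x^3/3 - x^2/2 - x at the endpoints):
  F(1) − F(−1) = -239/140 − (227/420) = -236/105.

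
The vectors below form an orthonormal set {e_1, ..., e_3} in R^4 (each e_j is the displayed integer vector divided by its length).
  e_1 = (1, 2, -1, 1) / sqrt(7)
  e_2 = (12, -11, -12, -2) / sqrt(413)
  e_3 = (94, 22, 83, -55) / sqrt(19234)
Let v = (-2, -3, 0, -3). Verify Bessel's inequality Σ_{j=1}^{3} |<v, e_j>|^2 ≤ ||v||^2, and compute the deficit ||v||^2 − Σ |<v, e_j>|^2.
Σ |<v, e_j>|^2 = 5947/326; ||v||^2 = 22; deficit = 1225/326

Write each e_j = u_j / sqrt(<u_j, u_j>) where u_j is the displayed integer vector. Then <v, e_j> = <v, u_j> / sqrt(<u_j, u_j>), so |<v, e_j>|^2 = <v, u_j>^2 / <u_j, u_j>.
Coefficients: <v, e_1> = -11/sqrt(7), <v, e_2> = 15/sqrt(413), <v, e_3> = -89/sqrt(19234).
Square and sum: Σ |<v, e_j>|^2 = 5947/326.
Compute ||v||^2 = v·v = 22.
Deficit = 22 − 5947/326 = 1225/326 ≥ 0, confirming Bessel's inequality. (The deficit equals ||v − Σ <v,e_j> e_j||^2, the squared distance from v to span{e_j}.)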